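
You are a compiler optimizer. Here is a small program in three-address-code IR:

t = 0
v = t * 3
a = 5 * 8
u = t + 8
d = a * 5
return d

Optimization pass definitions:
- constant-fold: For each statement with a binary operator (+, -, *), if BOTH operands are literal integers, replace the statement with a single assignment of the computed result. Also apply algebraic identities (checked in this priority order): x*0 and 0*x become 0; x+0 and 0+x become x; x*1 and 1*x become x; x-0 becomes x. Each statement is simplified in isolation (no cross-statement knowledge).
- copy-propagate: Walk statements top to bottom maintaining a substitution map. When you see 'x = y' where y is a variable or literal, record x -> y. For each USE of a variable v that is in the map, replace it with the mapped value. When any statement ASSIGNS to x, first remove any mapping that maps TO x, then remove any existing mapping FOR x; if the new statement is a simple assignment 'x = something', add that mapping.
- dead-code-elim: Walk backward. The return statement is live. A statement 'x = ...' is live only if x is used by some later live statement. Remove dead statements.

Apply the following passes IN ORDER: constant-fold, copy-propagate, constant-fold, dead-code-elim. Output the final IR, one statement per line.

Initial IR:
  t = 0
  v = t * 3
  a = 5 * 8
  u = t + 8
  d = a * 5
  return d
After constant-fold (6 stmts):
  t = 0
  v = t * 3
  a = 40
  u = t + 8
  d = a * 5
  return d
After copy-propagate (6 stmts):
  t = 0
  v = 0 * 3
  a = 40
  u = 0 + 8
  d = 40 * 5
  return d
After constant-fold (6 stmts):
  t = 0
  v = 0
  a = 40
  u = 8
  d = 200
  return d
After dead-code-elim (2 stmts):
  d = 200
  return d

Answer: d = 200
return d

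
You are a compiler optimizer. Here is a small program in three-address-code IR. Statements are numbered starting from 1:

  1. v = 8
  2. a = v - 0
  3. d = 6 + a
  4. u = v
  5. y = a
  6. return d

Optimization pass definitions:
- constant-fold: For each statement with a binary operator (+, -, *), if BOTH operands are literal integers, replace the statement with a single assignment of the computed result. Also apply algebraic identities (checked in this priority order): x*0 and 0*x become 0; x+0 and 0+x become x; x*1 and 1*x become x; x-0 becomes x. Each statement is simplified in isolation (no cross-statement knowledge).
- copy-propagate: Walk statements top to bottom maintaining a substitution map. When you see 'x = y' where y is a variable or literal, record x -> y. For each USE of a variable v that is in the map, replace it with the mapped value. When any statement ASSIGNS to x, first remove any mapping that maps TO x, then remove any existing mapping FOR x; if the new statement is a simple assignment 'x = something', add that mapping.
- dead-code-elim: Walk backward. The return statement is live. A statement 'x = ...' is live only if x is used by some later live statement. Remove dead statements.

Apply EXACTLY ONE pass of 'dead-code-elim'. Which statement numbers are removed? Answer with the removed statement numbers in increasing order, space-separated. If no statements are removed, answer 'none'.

Backward liveness scan:
Stmt 1 'v = 8': KEEP (v is live); live-in = []
Stmt 2 'a = v - 0': KEEP (a is live); live-in = ['v']
Stmt 3 'd = 6 + a': KEEP (d is live); live-in = ['a']
Stmt 4 'u = v': DEAD (u not in live set ['d'])
Stmt 5 'y = a': DEAD (y not in live set ['d'])
Stmt 6 'return d': KEEP (return); live-in = ['d']
Removed statement numbers: [4, 5]
Surviving IR:
  v = 8
  a = v - 0
  d = 6 + a
  return d

Answer: 4 5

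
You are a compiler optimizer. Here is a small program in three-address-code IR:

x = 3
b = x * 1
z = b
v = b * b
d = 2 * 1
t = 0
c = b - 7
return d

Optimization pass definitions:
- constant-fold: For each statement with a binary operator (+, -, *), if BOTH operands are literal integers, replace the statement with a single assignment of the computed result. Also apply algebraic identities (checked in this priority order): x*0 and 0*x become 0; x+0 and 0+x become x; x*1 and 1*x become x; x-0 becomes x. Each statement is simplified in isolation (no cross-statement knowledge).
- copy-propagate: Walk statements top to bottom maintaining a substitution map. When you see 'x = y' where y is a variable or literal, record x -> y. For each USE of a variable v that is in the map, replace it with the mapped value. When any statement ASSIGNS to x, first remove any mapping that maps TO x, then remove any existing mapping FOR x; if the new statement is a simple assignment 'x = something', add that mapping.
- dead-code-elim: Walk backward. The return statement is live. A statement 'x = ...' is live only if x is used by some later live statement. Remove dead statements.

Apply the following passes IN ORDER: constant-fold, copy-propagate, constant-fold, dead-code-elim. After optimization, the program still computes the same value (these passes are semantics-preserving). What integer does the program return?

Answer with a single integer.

Initial IR:
  x = 3
  b = x * 1
  z = b
  v = b * b
  d = 2 * 1
  t = 0
  c = b - 7
  return d
After constant-fold (8 stmts):
  x = 3
  b = x
  z = b
  v = b * b
  d = 2
  t = 0
  c = b - 7
  return d
After copy-propagate (8 stmts):
  x = 3
  b = 3
  z = 3
  v = 3 * 3
  d = 2
  t = 0
  c = 3 - 7
  return 2
After constant-fold (8 stmts):
  x = 3
  b = 3
  z = 3
  v = 9
  d = 2
  t = 0
  c = -4
  return 2
After dead-code-elim (1 stmts):
  return 2
Evaluate:
  x = 3  =>  x = 3
  b = x * 1  =>  b = 3
  z = b  =>  z = 3
  v = b * b  =>  v = 9
  d = 2 * 1  =>  d = 2
  t = 0  =>  t = 0
  c = b - 7  =>  c = -4
  return d = 2

Answer: 2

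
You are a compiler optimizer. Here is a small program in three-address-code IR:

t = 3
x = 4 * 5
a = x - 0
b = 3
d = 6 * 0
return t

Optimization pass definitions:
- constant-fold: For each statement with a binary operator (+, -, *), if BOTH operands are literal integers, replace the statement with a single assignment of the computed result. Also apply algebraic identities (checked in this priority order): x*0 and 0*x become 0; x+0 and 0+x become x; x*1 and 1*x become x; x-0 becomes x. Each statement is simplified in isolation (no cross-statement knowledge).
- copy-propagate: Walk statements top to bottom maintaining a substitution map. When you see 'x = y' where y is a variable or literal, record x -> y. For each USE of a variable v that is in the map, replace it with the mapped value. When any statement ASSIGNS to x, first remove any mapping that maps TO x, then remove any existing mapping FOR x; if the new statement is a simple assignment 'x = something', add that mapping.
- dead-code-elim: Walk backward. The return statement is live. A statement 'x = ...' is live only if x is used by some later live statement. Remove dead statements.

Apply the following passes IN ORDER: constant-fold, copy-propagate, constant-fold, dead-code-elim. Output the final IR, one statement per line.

Answer: return 3

Derivation:
Initial IR:
  t = 3
  x = 4 * 5
  a = x - 0
  b = 3
  d = 6 * 0
  return t
After constant-fold (6 stmts):
  t = 3
  x = 20
  a = x
  b = 3
  d = 0
  return t
After copy-propagate (6 stmts):
  t = 3
  x = 20
  a = 20
  b = 3
  d = 0
  return 3
After constant-fold (6 stmts):
  t = 3
  x = 20
  a = 20
  b = 3
  d = 0
  return 3
After dead-code-elim (1 stmts):
  return 3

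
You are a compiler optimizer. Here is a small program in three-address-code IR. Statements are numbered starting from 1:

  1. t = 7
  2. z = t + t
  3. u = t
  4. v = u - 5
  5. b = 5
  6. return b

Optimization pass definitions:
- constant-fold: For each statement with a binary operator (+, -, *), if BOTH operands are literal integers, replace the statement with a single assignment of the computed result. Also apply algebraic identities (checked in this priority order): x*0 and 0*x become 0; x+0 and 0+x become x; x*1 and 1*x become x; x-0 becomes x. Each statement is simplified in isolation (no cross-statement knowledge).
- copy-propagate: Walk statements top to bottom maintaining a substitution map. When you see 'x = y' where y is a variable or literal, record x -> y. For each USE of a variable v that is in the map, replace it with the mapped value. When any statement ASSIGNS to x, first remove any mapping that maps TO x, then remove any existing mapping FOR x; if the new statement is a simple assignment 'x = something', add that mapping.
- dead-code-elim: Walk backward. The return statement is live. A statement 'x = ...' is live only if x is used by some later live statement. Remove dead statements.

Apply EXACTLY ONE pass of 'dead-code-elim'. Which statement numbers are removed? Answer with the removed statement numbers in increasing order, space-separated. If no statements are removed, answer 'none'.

Answer: 1 2 3 4

Derivation:
Backward liveness scan:
Stmt 1 't = 7': DEAD (t not in live set [])
Stmt 2 'z = t + t': DEAD (z not in live set [])
Stmt 3 'u = t': DEAD (u not in live set [])
Stmt 4 'v = u - 5': DEAD (v not in live set [])
Stmt 5 'b = 5': KEEP (b is live); live-in = []
Stmt 6 'return b': KEEP (return); live-in = ['b']
Removed statement numbers: [1, 2, 3, 4]
Surviving IR:
  b = 5
  return b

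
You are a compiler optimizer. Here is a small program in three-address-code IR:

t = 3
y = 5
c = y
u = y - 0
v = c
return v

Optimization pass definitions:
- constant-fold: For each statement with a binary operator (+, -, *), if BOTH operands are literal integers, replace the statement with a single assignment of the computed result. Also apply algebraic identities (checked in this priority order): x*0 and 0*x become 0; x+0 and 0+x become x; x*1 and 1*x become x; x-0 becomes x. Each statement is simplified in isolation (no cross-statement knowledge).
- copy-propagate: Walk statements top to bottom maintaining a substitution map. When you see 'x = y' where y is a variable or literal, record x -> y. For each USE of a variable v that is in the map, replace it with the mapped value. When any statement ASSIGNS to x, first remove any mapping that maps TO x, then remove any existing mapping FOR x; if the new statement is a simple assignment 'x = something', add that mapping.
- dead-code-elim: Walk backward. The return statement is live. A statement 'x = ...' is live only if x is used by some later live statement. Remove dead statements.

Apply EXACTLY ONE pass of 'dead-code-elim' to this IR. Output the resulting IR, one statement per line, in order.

Applying dead-code-elim statement-by-statement:
  [6] return v  -> KEEP (return); live=['v']
  [5] v = c  -> KEEP; live=['c']
  [4] u = y - 0  -> DEAD (u not live)
  [3] c = y  -> KEEP; live=['y']
  [2] y = 5  -> KEEP; live=[]
  [1] t = 3  -> DEAD (t not live)
Result (4 stmts):
  y = 5
  c = y
  v = c
  return v

Answer: y = 5
c = y
v = c
return v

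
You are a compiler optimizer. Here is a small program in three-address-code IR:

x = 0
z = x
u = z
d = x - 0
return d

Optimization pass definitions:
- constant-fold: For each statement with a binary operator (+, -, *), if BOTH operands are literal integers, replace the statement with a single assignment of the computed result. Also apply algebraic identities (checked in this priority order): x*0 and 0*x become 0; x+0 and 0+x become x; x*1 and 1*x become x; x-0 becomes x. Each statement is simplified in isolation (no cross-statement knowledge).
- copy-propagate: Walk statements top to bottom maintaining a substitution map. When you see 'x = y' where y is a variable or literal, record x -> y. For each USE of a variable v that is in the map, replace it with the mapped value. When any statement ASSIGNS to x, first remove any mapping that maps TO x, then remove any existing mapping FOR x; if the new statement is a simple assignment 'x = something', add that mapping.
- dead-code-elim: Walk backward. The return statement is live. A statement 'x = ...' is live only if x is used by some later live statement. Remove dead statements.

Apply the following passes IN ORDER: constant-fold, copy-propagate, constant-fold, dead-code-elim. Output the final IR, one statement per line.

Answer: return 0

Derivation:
Initial IR:
  x = 0
  z = x
  u = z
  d = x - 0
  return d
After constant-fold (5 stmts):
  x = 0
  z = x
  u = z
  d = x
  return d
After copy-propagate (5 stmts):
  x = 0
  z = 0
  u = 0
  d = 0
  return 0
After constant-fold (5 stmts):
  x = 0
  z = 0
  u = 0
  d = 0
  return 0
After dead-code-elim (1 stmts):
  return 0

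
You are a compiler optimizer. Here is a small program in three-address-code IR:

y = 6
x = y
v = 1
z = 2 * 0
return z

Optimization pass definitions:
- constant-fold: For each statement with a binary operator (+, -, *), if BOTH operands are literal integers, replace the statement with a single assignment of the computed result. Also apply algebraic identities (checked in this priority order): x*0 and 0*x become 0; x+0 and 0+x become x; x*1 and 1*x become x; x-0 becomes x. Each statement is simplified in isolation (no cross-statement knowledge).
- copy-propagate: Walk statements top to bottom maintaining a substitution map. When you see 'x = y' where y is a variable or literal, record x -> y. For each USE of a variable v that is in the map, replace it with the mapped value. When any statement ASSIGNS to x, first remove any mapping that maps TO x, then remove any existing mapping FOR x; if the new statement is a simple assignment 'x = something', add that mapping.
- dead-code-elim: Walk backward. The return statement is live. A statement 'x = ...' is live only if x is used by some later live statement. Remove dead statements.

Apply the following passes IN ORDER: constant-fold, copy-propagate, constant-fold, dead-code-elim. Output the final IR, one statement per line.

Answer: return 0

Derivation:
Initial IR:
  y = 6
  x = y
  v = 1
  z = 2 * 0
  return z
After constant-fold (5 stmts):
  y = 6
  x = y
  v = 1
  z = 0
  return z
After copy-propagate (5 stmts):
  y = 6
  x = 6
  v = 1
  z = 0
  return 0
After constant-fold (5 stmts):
  y = 6
  x = 6
  v = 1
  z = 0
  return 0
After dead-code-elim (1 stmts):
  return 0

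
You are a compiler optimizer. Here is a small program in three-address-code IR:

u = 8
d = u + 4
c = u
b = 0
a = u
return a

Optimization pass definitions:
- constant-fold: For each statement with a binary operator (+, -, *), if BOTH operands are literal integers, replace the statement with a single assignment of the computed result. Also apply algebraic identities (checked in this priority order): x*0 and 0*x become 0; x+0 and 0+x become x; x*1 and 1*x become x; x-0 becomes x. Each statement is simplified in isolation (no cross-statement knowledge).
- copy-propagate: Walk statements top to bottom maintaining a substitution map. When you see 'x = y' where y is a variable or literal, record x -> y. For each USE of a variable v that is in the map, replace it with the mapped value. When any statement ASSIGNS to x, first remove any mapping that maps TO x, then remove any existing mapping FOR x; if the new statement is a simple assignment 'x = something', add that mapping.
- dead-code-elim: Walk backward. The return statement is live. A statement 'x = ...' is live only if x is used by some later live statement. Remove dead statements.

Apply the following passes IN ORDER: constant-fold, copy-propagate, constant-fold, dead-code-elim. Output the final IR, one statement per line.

Initial IR:
  u = 8
  d = u + 4
  c = u
  b = 0
  a = u
  return a
After constant-fold (6 stmts):
  u = 8
  d = u + 4
  c = u
  b = 0
  a = u
  return a
After copy-propagate (6 stmts):
  u = 8
  d = 8 + 4
  c = 8
  b = 0
  a = 8
  return 8
After constant-fold (6 stmts):
  u = 8
  d = 12
  c = 8
  b = 0
  a = 8
  return 8
After dead-code-elim (1 stmts):
  return 8

Answer: return 8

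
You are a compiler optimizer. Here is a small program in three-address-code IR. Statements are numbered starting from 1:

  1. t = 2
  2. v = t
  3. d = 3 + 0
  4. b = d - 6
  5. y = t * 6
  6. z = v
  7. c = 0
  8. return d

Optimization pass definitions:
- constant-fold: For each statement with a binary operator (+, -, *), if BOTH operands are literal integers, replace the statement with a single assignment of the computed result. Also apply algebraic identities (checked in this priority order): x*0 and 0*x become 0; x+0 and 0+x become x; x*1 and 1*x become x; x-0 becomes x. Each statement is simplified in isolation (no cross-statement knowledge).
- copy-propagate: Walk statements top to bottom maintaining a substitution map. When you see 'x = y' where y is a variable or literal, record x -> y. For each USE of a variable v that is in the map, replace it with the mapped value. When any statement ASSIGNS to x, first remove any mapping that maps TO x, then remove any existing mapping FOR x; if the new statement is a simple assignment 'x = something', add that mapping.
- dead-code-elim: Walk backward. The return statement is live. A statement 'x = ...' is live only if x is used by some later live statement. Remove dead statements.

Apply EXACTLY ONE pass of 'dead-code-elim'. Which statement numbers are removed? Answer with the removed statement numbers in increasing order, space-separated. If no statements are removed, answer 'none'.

Answer: 1 2 4 5 6 7

Derivation:
Backward liveness scan:
Stmt 1 't = 2': DEAD (t not in live set [])
Stmt 2 'v = t': DEAD (v not in live set [])
Stmt 3 'd = 3 + 0': KEEP (d is live); live-in = []
Stmt 4 'b = d - 6': DEAD (b not in live set ['d'])
Stmt 5 'y = t * 6': DEAD (y not in live set ['d'])
Stmt 6 'z = v': DEAD (z not in live set ['d'])
Stmt 7 'c = 0': DEAD (c not in live set ['d'])
Stmt 8 'return d': KEEP (return); live-in = ['d']
Removed statement numbers: [1, 2, 4, 5, 6, 7]
Surviving IR:
  d = 3 + 0
  return d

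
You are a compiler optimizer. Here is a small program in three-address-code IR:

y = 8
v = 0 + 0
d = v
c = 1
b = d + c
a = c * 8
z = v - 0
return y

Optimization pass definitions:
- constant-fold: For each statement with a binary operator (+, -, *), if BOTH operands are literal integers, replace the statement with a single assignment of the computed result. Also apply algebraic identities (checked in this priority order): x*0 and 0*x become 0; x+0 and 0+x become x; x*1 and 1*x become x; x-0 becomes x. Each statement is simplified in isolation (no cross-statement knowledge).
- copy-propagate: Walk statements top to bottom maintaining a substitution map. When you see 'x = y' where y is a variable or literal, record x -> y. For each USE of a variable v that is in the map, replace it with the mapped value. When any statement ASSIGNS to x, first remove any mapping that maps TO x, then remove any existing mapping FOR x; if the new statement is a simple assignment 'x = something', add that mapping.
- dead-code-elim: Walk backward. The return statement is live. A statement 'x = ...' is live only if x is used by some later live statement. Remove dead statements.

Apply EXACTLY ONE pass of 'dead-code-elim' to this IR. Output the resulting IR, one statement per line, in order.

Answer: y = 8
return y

Derivation:
Applying dead-code-elim statement-by-statement:
  [8] return y  -> KEEP (return); live=['y']
  [7] z = v - 0  -> DEAD (z not live)
  [6] a = c * 8  -> DEAD (a not live)
  [5] b = d + c  -> DEAD (b not live)
  [4] c = 1  -> DEAD (c not live)
  [3] d = v  -> DEAD (d not live)
  [2] v = 0 + 0  -> DEAD (v not live)
  [1] y = 8  -> KEEP; live=[]
Result (2 stmts):
  y = 8
  return y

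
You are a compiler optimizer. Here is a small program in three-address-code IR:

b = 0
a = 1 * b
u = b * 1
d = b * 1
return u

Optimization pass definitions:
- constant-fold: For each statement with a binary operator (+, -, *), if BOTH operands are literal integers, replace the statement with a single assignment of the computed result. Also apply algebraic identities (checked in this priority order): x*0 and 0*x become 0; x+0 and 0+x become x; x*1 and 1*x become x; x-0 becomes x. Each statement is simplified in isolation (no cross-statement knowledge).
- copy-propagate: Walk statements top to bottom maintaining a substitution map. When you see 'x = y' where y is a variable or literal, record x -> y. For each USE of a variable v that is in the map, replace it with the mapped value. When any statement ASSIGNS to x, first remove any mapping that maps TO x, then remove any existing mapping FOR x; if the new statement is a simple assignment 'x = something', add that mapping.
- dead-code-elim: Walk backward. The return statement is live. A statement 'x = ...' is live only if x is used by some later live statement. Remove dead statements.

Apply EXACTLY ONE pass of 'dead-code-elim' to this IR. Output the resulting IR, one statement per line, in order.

Answer: b = 0
u = b * 1
return u

Derivation:
Applying dead-code-elim statement-by-statement:
  [5] return u  -> KEEP (return); live=['u']
  [4] d = b * 1  -> DEAD (d not live)
  [3] u = b * 1  -> KEEP; live=['b']
  [2] a = 1 * b  -> DEAD (a not live)
  [1] b = 0  -> KEEP; live=[]
Result (3 stmts):
  b = 0
  u = b * 1
  return u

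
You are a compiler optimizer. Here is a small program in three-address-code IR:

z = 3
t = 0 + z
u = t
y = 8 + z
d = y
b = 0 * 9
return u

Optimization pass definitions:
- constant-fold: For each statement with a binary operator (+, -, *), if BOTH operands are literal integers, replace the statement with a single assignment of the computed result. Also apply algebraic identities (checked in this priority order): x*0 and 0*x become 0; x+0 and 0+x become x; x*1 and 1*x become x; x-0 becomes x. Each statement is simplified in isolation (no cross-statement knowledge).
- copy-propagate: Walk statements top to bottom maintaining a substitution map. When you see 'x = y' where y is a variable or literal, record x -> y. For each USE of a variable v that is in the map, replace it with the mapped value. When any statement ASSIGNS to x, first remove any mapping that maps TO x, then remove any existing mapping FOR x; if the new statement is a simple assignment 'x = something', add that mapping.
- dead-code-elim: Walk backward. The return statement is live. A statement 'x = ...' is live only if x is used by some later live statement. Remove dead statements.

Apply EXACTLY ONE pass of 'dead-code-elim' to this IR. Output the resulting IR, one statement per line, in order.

Applying dead-code-elim statement-by-statement:
  [7] return u  -> KEEP (return); live=['u']
  [6] b = 0 * 9  -> DEAD (b not live)
  [5] d = y  -> DEAD (d not live)
  [4] y = 8 + z  -> DEAD (y not live)
  [3] u = t  -> KEEP; live=['t']
  [2] t = 0 + z  -> KEEP; live=['z']
  [1] z = 3  -> KEEP; live=[]
Result (4 stmts):
  z = 3
  t = 0 + z
  u = t
  return u

Answer: z = 3
t = 0 + z
u = t
return u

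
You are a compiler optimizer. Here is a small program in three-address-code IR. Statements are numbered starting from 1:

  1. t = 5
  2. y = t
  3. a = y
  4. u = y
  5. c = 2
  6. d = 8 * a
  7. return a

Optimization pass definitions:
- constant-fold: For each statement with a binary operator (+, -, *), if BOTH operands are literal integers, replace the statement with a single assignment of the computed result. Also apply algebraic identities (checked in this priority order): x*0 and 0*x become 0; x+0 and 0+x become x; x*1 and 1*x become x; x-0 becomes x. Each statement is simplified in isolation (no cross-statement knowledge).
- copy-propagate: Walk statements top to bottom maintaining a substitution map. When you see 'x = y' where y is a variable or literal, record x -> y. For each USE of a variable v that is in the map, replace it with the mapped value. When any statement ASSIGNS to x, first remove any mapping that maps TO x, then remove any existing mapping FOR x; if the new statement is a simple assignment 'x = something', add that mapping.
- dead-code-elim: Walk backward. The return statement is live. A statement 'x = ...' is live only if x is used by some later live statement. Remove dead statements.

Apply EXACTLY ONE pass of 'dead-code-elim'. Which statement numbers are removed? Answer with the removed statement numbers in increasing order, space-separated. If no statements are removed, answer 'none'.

Backward liveness scan:
Stmt 1 't = 5': KEEP (t is live); live-in = []
Stmt 2 'y = t': KEEP (y is live); live-in = ['t']
Stmt 3 'a = y': KEEP (a is live); live-in = ['y']
Stmt 4 'u = y': DEAD (u not in live set ['a'])
Stmt 5 'c = 2': DEAD (c not in live set ['a'])
Stmt 6 'd = 8 * a': DEAD (d not in live set ['a'])
Stmt 7 'return a': KEEP (return); live-in = ['a']
Removed statement numbers: [4, 5, 6]
Surviving IR:
  t = 5
  y = t
  a = y
  return a

Answer: 4 5 6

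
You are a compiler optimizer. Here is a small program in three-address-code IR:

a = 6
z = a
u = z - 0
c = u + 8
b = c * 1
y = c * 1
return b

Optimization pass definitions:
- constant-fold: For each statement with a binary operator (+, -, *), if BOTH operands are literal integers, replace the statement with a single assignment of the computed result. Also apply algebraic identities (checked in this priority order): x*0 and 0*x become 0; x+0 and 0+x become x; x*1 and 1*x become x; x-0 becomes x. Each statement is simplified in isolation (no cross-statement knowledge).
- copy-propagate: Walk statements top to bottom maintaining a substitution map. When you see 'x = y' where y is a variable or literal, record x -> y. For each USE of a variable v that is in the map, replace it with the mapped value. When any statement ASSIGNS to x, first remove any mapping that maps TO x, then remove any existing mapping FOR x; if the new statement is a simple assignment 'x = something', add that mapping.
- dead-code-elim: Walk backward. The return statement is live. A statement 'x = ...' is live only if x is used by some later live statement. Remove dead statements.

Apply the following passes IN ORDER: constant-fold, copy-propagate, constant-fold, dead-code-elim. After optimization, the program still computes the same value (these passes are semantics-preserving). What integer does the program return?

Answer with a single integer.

Initial IR:
  a = 6
  z = a
  u = z - 0
  c = u + 8
  b = c * 1
  y = c * 1
  return b
After constant-fold (7 stmts):
  a = 6
  z = a
  u = z
  c = u + 8
  b = c
  y = c
  return b
After copy-propagate (7 stmts):
  a = 6
  z = 6
  u = 6
  c = 6 + 8
  b = c
  y = c
  return c
After constant-fold (7 stmts):
  a = 6
  z = 6
  u = 6
  c = 14
  b = c
  y = c
  return c
After dead-code-elim (2 stmts):
  c = 14
  return c
Evaluate:
  a = 6  =>  a = 6
  z = a  =>  z = 6
  u = z - 0  =>  u = 6
  c = u + 8  =>  c = 14
  b = c * 1  =>  b = 14
  y = c * 1  =>  y = 14
  return b = 14

Answer: 14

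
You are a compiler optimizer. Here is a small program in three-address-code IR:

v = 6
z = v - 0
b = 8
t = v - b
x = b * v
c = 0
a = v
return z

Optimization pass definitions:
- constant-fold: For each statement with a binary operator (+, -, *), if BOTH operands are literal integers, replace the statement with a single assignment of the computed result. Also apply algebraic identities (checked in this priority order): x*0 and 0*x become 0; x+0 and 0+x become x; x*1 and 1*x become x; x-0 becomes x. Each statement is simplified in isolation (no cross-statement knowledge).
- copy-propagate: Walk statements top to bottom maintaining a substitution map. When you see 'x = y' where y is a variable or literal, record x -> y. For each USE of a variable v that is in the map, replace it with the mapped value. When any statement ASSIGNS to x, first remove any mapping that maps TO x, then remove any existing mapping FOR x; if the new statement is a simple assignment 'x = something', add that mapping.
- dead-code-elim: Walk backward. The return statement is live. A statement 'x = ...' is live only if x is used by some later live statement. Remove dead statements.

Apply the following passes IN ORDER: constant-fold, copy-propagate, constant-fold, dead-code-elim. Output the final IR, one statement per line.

Answer: return 6

Derivation:
Initial IR:
  v = 6
  z = v - 0
  b = 8
  t = v - b
  x = b * v
  c = 0
  a = v
  return z
After constant-fold (8 stmts):
  v = 6
  z = v
  b = 8
  t = v - b
  x = b * v
  c = 0
  a = v
  return z
After copy-propagate (8 stmts):
  v = 6
  z = 6
  b = 8
  t = 6 - 8
  x = 8 * 6
  c = 0
  a = 6
  return 6
After constant-fold (8 stmts):
  v = 6
  z = 6
  b = 8
  t = -2
  x = 48
  c = 0
  a = 6
  return 6
After dead-code-elim (1 stmts):
  return 6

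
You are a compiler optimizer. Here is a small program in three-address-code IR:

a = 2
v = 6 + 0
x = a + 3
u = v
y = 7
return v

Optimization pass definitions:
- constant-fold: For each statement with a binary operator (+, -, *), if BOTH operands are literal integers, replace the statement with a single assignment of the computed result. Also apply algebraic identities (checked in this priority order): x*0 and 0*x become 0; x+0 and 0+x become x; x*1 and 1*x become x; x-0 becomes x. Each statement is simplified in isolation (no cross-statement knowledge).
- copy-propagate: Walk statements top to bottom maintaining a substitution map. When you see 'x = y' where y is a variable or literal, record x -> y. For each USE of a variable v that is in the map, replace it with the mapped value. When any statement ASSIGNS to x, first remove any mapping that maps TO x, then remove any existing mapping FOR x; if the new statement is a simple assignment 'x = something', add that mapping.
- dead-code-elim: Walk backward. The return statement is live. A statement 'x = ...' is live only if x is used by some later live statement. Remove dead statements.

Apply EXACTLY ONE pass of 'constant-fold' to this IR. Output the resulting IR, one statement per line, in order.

Applying constant-fold statement-by-statement:
  [1] a = 2  (unchanged)
  [2] v = 6 + 0  -> v = 6
  [3] x = a + 3  (unchanged)
  [4] u = v  (unchanged)
  [5] y = 7  (unchanged)
  [6] return v  (unchanged)
Result (6 stmts):
  a = 2
  v = 6
  x = a + 3
  u = v
  y = 7
  return v

Answer: a = 2
v = 6
x = a + 3
u = v
y = 7
return v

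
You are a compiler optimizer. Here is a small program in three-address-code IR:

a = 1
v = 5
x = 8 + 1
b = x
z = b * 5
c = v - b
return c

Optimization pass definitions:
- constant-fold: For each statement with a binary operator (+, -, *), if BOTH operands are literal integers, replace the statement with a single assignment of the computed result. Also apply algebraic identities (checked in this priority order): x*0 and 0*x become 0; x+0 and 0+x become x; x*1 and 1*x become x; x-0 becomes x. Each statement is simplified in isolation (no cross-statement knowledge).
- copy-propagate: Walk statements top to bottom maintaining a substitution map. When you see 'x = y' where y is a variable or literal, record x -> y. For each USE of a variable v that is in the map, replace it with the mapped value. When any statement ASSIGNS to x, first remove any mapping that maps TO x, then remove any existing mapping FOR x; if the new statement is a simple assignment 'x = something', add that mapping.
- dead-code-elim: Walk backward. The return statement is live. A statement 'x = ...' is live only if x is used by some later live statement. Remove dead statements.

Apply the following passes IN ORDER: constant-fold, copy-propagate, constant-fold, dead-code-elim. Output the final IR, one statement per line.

Answer: c = -4
return c

Derivation:
Initial IR:
  a = 1
  v = 5
  x = 8 + 1
  b = x
  z = b * 5
  c = v - b
  return c
After constant-fold (7 stmts):
  a = 1
  v = 5
  x = 9
  b = x
  z = b * 5
  c = v - b
  return c
After copy-propagate (7 stmts):
  a = 1
  v = 5
  x = 9
  b = 9
  z = 9 * 5
  c = 5 - 9
  return c
After constant-fold (7 stmts):
  a = 1
  v = 5
  x = 9
  b = 9
  z = 45
  c = -4
  return c
After dead-code-elim (2 stmts):
  c = -4
  return c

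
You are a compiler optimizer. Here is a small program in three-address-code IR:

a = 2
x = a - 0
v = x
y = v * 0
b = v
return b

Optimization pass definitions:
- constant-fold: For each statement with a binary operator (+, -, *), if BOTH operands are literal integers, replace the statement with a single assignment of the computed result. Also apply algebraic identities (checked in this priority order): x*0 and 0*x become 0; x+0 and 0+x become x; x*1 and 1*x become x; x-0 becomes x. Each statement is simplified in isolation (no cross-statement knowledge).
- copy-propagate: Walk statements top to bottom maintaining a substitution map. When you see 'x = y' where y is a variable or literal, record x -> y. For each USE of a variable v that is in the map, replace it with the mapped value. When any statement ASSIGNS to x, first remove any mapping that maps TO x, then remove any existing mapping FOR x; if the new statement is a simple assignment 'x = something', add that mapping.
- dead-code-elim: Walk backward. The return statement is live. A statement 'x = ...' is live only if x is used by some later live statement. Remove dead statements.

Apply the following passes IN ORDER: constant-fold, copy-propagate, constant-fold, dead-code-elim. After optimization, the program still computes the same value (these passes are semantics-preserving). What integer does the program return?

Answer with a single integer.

Initial IR:
  a = 2
  x = a - 0
  v = x
  y = v * 0
  b = v
  return b
After constant-fold (6 stmts):
  a = 2
  x = a
  v = x
  y = 0
  b = v
  return b
After copy-propagate (6 stmts):
  a = 2
  x = 2
  v = 2
  y = 0
  b = 2
  return 2
After constant-fold (6 stmts):
  a = 2
  x = 2
  v = 2
  y = 0
  b = 2
  return 2
After dead-code-elim (1 stmts):
  return 2
Evaluate:
  a = 2  =>  a = 2
  x = a - 0  =>  x = 2
  v = x  =>  v = 2
  y = v * 0  =>  y = 0
  b = v  =>  b = 2
  return b = 2

Answer: 2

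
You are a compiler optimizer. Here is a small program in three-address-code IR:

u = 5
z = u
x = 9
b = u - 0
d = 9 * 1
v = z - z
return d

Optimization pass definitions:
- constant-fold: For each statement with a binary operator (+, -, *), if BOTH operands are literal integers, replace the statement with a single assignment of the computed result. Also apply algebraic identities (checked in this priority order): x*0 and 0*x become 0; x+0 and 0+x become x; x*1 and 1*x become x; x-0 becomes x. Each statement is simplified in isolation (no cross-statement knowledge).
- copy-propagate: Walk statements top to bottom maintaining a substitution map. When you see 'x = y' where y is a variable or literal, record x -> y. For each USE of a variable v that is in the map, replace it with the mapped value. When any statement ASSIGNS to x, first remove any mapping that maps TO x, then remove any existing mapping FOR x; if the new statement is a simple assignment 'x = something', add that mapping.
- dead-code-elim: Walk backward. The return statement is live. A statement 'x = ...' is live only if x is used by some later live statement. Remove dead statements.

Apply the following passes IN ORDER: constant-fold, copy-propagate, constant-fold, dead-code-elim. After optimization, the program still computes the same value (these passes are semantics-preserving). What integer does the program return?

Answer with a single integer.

Answer: 9

Derivation:
Initial IR:
  u = 5
  z = u
  x = 9
  b = u - 0
  d = 9 * 1
  v = z - z
  return d
After constant-fold (7 stmts):
  u = 5
  z = u
  x = 9
  b = u
  d = 9
  v = z - z
  return d
After copy-propagate (7 stmts):
  u = 5
  z = 5
  x = 9
  b = 5
  d = 9
  v = 5 - 5
  return 9
After constant-fold (7 stmts):
  u = 5
  z = 5
  x = 9
  b = 5
  d = 9
  v = 0
  return 9
After dead-code-elim (1 stmts):
  return 9
Evaluate:
  u = 5  =>  u = 5
  z = u  =>  z = 5
  x = 9  =>  x = 9
  b = u - 0  =>  b = 5
  d = 9 * 1  =>  d = 9
  v = z - z  =>  v = 0
  return d = 9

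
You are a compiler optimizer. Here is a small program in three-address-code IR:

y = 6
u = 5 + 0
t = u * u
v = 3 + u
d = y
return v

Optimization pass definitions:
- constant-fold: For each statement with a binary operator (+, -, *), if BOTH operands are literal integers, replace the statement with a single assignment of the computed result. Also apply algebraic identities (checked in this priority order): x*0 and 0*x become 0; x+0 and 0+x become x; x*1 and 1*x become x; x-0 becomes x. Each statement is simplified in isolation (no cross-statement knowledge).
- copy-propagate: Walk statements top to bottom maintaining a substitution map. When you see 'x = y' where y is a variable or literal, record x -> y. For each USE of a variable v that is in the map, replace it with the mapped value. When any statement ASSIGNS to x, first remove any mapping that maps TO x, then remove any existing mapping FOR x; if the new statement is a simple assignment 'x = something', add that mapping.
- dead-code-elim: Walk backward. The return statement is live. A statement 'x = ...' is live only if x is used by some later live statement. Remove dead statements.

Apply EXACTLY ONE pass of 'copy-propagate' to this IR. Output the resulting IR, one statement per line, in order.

Answer: y = 6
u = 5 + 0
t = u * u
v = 3 + u
d = 6
return v

Derivation:
Applying copy-propagate statement-by-statement:
  [1] y = 6  (unchanged)
  [2] u = 5 + 0  (unchanged)
  [3] t = u * u  (unchanged)
  [4] v = 3 + u  (unchanged)
  [5] d = y  -> d = 6
  [6] return v  (unchanged)
Result (6 stmts):
  y = 6
  u = 5 + 0
  t = u * u
  v = 3 + u
  d = 6
  return v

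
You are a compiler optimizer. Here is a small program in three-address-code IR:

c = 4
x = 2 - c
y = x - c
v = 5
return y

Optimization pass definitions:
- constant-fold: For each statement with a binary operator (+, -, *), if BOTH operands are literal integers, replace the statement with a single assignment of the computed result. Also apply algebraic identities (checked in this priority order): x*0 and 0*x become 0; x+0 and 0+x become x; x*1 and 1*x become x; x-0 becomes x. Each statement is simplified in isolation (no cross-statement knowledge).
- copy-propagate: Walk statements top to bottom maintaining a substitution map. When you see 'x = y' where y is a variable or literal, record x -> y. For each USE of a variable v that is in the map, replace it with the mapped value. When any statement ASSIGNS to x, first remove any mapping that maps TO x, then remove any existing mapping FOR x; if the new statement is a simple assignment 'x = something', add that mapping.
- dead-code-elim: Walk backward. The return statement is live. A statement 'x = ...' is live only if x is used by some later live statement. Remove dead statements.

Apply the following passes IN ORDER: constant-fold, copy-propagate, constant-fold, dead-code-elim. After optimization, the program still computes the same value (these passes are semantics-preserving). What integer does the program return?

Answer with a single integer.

Initial IR:
  c = 4
  x = 2 - c
  y = x - c
  v = 5
  return y
After constant-fold (5 stmts):
  c = 4
  x = 2 - c
  y = x - c
  v = 5
  return y
After copy-propagate (5 stmts):
  c = 4
  x = 2 - 4
  y = x - 4
  v = 5
  return y
After constant-fold (5 stmts):
  c = 4
  x = -2
  y = x - 4
  v = 5
  return y
After dead-code-elim (3 stmts):
  x = -2
  y = x - 4
  return y
Evaluate:
  c = 4  =>  c = 4
  x = 2 - c  =>  x = -2
  y = x - c  =>  y = -6
  v = 5  =>  v = 5
  return y = -6

Answer: -6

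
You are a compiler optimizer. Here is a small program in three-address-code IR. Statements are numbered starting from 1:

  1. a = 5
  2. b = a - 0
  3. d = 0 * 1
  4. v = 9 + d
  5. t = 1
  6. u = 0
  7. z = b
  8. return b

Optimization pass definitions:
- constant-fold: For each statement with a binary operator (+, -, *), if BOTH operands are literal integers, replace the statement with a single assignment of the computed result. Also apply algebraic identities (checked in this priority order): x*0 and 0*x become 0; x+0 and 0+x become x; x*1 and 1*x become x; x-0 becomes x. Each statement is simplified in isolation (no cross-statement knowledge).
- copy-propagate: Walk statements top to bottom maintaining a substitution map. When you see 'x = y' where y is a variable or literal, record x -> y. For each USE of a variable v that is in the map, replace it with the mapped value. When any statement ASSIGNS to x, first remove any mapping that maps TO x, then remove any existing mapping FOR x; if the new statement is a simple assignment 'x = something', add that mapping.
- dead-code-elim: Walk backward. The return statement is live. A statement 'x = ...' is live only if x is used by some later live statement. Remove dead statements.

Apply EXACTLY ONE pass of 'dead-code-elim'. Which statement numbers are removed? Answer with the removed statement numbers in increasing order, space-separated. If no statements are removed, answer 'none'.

Answer: 3 4 5 6 7

Derivation:
Backward liveness scan:
Stmt 1 'a = 5': KEEP (a is live); live-in = []
Stmt 2 'b = a - 0': KEEP (b is live); live-in = ['a']
Stmt 3 'd = 0 * 1': DEAD (d not in live set ['b'])
Stmt 4 'v = 9 + d': DEAD (v not in live set ['b'])
Stmt 5 't = 1': DEAD (t not in live set ['b'])
Stmt 6 'u = 0': DEAD (u not in live set ['b'])
Stmt 7 'z = b': DEAD (z not in live set ['b'])
Stmt 8 'return b': KEEP (return); live-in = ['b']
Removed statement numbers: [3, 4, 5, 6, 7]
Surviving IR:
  a = 5
  b = a - 0
  return b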